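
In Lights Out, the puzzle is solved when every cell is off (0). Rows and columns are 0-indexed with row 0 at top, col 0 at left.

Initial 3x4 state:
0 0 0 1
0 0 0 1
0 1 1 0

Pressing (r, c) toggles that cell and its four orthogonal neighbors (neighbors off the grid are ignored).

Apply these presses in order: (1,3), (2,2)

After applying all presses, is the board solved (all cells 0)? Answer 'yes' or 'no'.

Answer: yes

Derivation:
After press 1 at (1,3):
0 0 0 0
0 0 1 0
0 1 1 1

After press 2 at (2,2):
0 0 0 0
0 0 0 0
0 0 0 0

Lights still on: 0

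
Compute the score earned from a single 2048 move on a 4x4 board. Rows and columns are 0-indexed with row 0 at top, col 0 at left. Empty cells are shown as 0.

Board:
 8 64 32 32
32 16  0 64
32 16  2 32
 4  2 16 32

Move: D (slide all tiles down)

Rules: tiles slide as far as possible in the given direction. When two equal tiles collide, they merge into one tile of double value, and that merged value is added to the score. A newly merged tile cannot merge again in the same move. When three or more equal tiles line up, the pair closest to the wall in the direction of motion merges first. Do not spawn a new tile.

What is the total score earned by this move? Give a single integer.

Answer: 160

Derivation:
Slide down:
col 0: [8, 32, 32, 4] -> [0, 8, 64, 4]  score +64 (running 64)
col 1: [64, 16, 16, 2] -> [0, 64, 32, 2]  score +32 (running 96)
col 2: [32, 0, 2, 16] -> [0, 32, 2, 16]  score +0 (running 96)
col 3: [32, 64, 32, 32] -> [0, 32, 64, 64]  score +64 (running 160)
Board after move:
 0  0  0  0
 8 64 32 32
64 32  2 64
 4  2 16 64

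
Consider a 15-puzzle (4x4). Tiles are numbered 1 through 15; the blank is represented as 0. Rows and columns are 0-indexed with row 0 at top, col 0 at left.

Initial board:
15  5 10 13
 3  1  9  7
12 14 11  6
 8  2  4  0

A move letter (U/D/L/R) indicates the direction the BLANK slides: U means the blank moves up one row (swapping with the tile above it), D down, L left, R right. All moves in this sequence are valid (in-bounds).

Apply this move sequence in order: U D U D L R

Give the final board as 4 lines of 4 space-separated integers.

Answer: 15  5 10 13
 3  1  9  7
12 14 11  6
 8  2  4  0

Derivation:
After move 1 (U):
15  5 10 13
 3  1  9  7
12 14 11  0
 8  2  4  6

After move 2 (D):
15  5 10 13
 3  1  9  7
12 14 11  6
 8  2  4  0

After move 3 (U):
15  5 10 13
 3  1  9  7
12 14 11  0
 8  2  4  6

After move 4 (D):
15  5 10 13
 3  1  9  7
12 14 11  6
 8  2  4  0

After move 5 (L):
15  5 10 13
 3  1  9  7
12 14 11  6
 8  2  0  4

After move 6 (R):
15  5 10 13
 3  1  9  7
12 14 11  6
 8  2  4  0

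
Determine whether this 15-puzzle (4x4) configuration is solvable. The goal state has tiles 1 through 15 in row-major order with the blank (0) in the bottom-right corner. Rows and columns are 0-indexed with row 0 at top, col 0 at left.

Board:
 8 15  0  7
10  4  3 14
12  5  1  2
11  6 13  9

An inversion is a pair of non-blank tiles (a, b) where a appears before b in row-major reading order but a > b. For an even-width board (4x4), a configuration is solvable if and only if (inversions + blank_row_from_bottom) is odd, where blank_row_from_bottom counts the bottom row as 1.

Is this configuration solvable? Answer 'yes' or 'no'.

Inversions: 57
Blank is in row 0 (0-indexed from top), which is row 4 counting from the bottom (bottom = 1).
57 + 4 = 61, which is odd, so the puzzle is solvable.

Answer: yes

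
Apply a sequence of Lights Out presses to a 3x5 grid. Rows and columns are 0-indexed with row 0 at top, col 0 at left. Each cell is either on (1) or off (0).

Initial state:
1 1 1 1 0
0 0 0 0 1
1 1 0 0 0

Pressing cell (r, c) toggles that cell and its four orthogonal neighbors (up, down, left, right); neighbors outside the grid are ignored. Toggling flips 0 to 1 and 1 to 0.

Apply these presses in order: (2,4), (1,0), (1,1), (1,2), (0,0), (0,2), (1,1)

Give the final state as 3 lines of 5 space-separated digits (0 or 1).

Answer: 1 1 1 0 0
0 0 0 1 0
0 1 1 1 1

Derivation:
After press 1 at (2,4):
1 1 1 1 0
0 0 0 0 0
1 1 0 1 1

After press 2 at (1,0):
0 1 1 1 0
1 1 0 0 0
0 1 0 1 1

After press 3 at (1,1):
0 0 1 1 0
0 0 1 0 0
0 0 0 1 1

After press 4 at (1,2):
0 0 0 1 0
0 1 0 1 0
0 0 1 1 1

After press 5 at (0,0):
1 1 0 1 0
1 1 0 1 0
0 0 1 1 1

After press 6 at (0,2):
1 0 1 0 0
1 1 1 1 0
0 0 1 1 1

After press 7 at (1,1):
1 1 1 0 0
0 0 0 1 0
0 1 1 1 1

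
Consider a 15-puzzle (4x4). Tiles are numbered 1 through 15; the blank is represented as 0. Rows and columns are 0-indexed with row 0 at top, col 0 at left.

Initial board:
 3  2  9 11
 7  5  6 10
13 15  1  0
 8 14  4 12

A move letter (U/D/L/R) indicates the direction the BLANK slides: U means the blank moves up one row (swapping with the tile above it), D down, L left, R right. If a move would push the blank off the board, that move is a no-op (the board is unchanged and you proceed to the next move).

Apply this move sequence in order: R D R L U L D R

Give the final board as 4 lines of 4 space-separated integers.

After move 1 (R):
 3  2  9 11
 7  5  6 10
13 15  1  0
 8 14  4 12

After move 2 (D):
 3  2  9 11
 7  5  6 10
13 15  1 12
 8 14  4  0

After move 3 (R):
 3  2  9 11
 7  5  6 10
13 15  1 12
 8 14  4  0

After move 4 (L):
 3  2  9 11
 7  5  6 10
13 15  1 12
 8 14  0  4

After move 5 (U):
 3  2  9 11
 7  5  6 10
13 15  0 12
 8 14  1  4

After move 6 (L):
 3  2  9 11
 7  5  6 10
13  0 15 12
 8 14  1  4

After move 7 (D):
 3  2  9 11
 7  5  6 10
13 14 15 12
 8  0  1  4

After move 8 (R):
 3  2  9 11
 7  5  6 10
13 14 15 12
 8  1  0  4

Answer:  3  2  9 11
 7  5  6 10
13 14 15 12
 8  1  0  4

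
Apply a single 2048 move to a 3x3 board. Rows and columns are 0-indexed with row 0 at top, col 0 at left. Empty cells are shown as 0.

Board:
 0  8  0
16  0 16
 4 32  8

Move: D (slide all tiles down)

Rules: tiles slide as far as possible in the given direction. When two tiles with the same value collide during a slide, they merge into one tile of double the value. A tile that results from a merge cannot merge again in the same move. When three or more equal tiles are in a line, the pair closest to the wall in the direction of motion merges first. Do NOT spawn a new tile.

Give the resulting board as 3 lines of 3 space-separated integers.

Slide down:
col 0: [0, 16, 4] -> [0, 16, 4]
col 1: [8, 0, 32] -> [0, 8, 32]
col 2: [0, 16, 8] -> [0, 16, 8]

Answer:  0  0  0
16  8 16
 4 32  8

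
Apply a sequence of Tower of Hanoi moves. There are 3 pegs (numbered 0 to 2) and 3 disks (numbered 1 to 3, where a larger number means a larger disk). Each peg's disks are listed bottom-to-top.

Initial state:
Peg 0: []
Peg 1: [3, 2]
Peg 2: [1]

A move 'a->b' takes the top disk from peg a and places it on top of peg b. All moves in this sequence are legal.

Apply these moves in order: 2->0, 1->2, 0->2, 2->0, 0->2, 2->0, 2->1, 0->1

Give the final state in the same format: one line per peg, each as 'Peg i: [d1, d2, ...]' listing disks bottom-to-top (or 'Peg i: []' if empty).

Answer: Peg 0: []
Peg 1: [3, 2, 1]
Peg 2: []

Derivation:
After move 1 (2->0):
Peg 0: [1]
Peg 1: [3, 2]
Peg 2: []

After move 2 (1->2):
Peg 0: [1]
Peg 1: [3]
Peg 2: [2]

After move 3 (0->2):
Peg 0: []
Peg 1: [3]
Peg 2: [2, 1]

After move 4 (2->0):
Peg 0: [1]
Peg 1: [3]
Peg 2: [2]

After move 5 (0->2):
Peg 0: []
Peg 1: [3]
Peg 2: [2, 1]

After move 6 (2->0):
Peg 0: [1]
Peg 1: [3]
Peg 2: [2]

After move 7 (2->1):
Peg 0: [1]
Peg 1: [3, 2]
Peg 2: []

After move 8 (0->1):
Peg 0: []
Peg 1: [3, 2, 1]
Peg 2: []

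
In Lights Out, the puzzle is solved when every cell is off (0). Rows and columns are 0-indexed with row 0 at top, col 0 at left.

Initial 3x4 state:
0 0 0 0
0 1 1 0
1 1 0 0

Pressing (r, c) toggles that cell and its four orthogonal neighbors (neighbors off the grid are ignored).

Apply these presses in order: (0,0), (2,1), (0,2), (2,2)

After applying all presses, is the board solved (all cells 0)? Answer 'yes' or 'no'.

Answer: no

Derivation:
After press 1 at (0,0):
1 1 0 0
1 1 1 0
1 1 0 0

After press 2 at (2,1):
1 1 0 0
1 0 1 0
0 0 1 0

After press 3 at (0,2):
1 0 1 1
1 0 0 0
0 0 1 0

After press 4 at (2,2):
1 0 1 1
1 0 1 0
0 1 0 1

Lights still on: 7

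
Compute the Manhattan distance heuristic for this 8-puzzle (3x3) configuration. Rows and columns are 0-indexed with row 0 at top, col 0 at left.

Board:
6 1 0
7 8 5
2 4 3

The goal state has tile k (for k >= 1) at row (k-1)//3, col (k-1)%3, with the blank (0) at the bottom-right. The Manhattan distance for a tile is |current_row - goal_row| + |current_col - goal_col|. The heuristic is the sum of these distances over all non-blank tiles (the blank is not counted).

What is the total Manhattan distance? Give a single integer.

Tile 6: (0,0)->(1,2) = 3
Tile 1: (0,1)->(0,0) = 1
Tile 7: (1,0)->(2,0) = 1
Tile 8: (1,1)->(2,1) = 1
Tile 5: (1,2)->(1,1) = 1
Tile 2: (2,0)->(0,1) = 3
Tile 4: (2,1)->(1,0) = 2
Tile 3: (2,2)->(0,2) = 2
Sum: 3 + 1 + 1 + 1 + 1 + 3 + 2 + 2 = 14

Answer: 14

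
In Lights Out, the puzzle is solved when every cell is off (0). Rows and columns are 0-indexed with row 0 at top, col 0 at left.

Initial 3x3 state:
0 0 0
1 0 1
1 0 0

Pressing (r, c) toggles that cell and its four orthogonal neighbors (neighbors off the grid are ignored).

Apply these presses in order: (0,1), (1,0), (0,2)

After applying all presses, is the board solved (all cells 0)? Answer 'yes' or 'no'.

Answer: yes

Derivation:
After press 1 at (0,1):
1 1 1
1 1 1
1 0 0

After press 2 at (1,0):
0 1 1
0 0 1
0 0 0

After press 3 at (0,2):
0 0 0
0 0 0
0 0 0

Lights still on: 0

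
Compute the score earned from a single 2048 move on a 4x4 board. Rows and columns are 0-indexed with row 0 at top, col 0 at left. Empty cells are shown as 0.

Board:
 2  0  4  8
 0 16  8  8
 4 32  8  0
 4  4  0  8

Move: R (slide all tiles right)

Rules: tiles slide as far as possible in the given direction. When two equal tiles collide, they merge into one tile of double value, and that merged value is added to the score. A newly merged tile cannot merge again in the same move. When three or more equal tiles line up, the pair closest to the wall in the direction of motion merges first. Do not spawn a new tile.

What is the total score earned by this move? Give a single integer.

Answer: 24

Derivation:
Slide right:
row 0: [2, 0, 4, 8] -> [0, 2, 4, 8]  score +0 (running 0)
row 1: [0, 16, 8, 8] -> [0, 0, 16, 16]  score +16 (running 16)
row 2: [4, 32, 8, 0] -> [0, 4, 32, 8]  score +0 (running 16)
row 3: [4, 4, 0, 8] -> [0, 0, 8, 8]  score +8 (running 24)
Board after move:
 0  2  4  8
 0  0 16 16
 0  4 32  8
 0  0  8  8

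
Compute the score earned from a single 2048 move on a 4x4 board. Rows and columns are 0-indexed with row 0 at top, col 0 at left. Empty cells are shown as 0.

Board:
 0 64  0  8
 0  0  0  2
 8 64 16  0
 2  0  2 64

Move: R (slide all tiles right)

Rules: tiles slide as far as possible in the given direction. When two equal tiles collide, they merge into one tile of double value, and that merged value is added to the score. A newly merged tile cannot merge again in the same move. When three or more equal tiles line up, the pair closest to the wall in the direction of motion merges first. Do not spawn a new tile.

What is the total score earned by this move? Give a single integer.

Slide right:
row 0: [0, 64, 0, 8] -> [0, 0, 64, 8]  score +0 (running 0)
row 1: [0, 0, 0, 2] -> [0, 0, 0, 2]  score +0 (running 0)
row 2: [8, 64, 16, 0] -> [0, 8, 64, 16]  score +0 (running 0)
row 3: [2, 0, 2, 64] -> [0, 0, 4, 64]  score +4 (running 4)
Board after move:
 0  0 64  8
 0  0  0  2
 0  8 64 16
 0  0  4 64

Answer: 4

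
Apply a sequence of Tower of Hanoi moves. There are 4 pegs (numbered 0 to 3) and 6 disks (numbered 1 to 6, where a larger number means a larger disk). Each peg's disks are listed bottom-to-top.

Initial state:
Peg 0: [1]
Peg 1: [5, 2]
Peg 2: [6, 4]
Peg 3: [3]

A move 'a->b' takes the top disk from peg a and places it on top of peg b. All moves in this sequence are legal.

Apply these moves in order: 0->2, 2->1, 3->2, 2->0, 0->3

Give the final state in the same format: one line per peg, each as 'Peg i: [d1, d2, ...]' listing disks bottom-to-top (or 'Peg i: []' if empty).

After move 1 (0->2):
Peg 0: []
Peg 1: [5, 2]
Peg 2: [6, 4, 1]
Peg 3: [3]

After move 2 (2->1):
Peg 0: []
Peg 1: [5, 2, 1]
Peg 2: [6, 4]
Peg 3: [3]

After move 3 (3->2):
Peg 0: []
Peg 1: [5, 2, 1]
Peg 2: [6, 4, 3]
Peg 3: []

After move 4 (2->0):
Peg 0: [3]
Peg 1: [5, 2, 1]
Peg 2: [6, 4]
Peg 3: []

After move 5 (0->3):
Peg 0: []
Peg 1: [5, 2, 1]
Peg 2: [6, 4]
Peg 3: [3]

Answer: Peg 0: []
Peg 1: [5, 2, 1]
Peg 2: [6, 4]
Peg 3: [3]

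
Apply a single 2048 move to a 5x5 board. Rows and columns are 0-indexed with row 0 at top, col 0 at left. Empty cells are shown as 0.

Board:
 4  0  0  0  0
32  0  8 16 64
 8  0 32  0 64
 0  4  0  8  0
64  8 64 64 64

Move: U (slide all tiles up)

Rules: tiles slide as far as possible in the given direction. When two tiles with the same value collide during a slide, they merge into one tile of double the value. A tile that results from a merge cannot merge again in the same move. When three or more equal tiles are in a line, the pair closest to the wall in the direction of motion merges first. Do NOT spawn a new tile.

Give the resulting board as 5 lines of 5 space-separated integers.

Answer:   4   4   8  16 128
 32   8  32   8  64
  8   0  64  64   0
 64   0   0   0   0
  0   0   0   0   0

Derivation:
Slide up:
col 0: [4, 32, 8, 0, 64] -> [4, 32, 8, 64, 0]
col 1: [0, 0, 0, 4, 8] -> [4, 8, 0, 0, 0]
col 2: [0, 8, 32, 0, 64] -> [8, 32, 64, 0, 0]
col 3: [0, 16, 0, 8, 64] -> [16, 8, 64, 0, 0]
col 4: [0, 64, 64, 0, 64] -> [128, 64, 0, 0, 0]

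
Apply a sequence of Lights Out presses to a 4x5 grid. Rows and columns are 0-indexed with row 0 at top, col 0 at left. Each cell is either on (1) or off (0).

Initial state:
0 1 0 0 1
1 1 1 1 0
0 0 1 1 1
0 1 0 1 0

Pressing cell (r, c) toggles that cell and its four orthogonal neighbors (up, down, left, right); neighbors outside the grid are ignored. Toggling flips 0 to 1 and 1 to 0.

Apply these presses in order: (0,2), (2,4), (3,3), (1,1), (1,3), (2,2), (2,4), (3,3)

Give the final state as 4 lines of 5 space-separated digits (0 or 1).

Answer: 0 1 1 0 1
0 0 1 0 1
0 0 0 1 1
0 1 1 1 0

Derivation:
After press 1 at (0,2):
0 0 1 1 1
1 1 0 1 0
0 0 1 1 1
0 1 0 1 0

After press 2 at (2,4):
0 0 1 1 1
1 1 0 1 1
0 0 1 0 0
0 1 0 1 1

After press 3 at (3,3):
0 0 1 1 1
1 1 0 1 1
0 0 1 1 0
0 1 1 0 0

After press 4 at (1,1):
0 1 1 1 1
0 0 1 1 1
0 1 1 1 0
0 1 1 0 0

After press 5 at (1,3):
0 1 1 0 1
0 0 0 0 0
0 1 1 0 0
0 1 1 0 0

After press 6 at (2,2):
0 1 1 0 1
0 0 1 0 0
0 0 0 1 0
0 1 0 0 0

After press 7 at (2,4):
0 1 1 0 1
0 0 1 0 1
0 0 0 0 1
0 1 0 0 1

After press 8 at (3,3):
0 1 1 0 1
0 0 1 0 1
0 0 0 1 1
0 1 1 1 0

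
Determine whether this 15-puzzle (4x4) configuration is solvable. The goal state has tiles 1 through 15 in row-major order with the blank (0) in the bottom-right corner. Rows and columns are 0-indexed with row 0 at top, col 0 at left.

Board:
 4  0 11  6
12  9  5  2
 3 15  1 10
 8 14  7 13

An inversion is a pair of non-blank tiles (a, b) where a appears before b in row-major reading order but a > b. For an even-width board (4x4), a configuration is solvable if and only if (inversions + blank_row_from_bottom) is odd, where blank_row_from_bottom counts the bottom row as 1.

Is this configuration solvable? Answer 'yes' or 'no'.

Answer: no

Derivation:
Inversions: 46
Blank is in row 0 (0-indexed from top), which is row 4 counting from the bottom (bottom = 1).
46 + 4 = 50, which is even, so the puzzle is not solvable.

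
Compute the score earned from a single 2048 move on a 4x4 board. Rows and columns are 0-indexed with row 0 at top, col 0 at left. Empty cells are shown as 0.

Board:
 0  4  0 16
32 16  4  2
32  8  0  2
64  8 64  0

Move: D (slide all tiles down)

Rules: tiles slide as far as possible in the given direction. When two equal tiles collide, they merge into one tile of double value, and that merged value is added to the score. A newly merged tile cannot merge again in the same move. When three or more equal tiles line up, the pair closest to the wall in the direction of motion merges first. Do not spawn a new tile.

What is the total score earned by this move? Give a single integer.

Slide down:
col 0: [0, 32, 32, 64] -> [0, 0, 64, 64]  score +64 (running 64)
col 1: [4, 16, 8, 8] -> [0, 4, 16, 16]  score +16 (running 80)
col 2: [0, 4, 0, 64] -> [0, 0, 4, 64]  score +0 (running 80)
col 3: [16, 2, 2, 0] -> [0, 0, 16, 4]  score +4 (running 84)
Board after move:
 0  0  0  0
 0  4  0  0
64 16  4 16
64 16 64  4

Answer: 84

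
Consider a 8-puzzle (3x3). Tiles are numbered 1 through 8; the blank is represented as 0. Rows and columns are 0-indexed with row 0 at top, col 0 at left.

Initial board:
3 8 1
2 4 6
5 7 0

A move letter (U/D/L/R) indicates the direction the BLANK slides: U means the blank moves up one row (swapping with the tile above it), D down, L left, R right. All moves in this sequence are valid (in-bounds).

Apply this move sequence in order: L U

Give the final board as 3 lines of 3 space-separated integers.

Answer: 3 8 1
2 0 6
5 4 7

Derivation:
After move 1 (L):
3 8 1
2 4 6
5 0 7

After move 2 (U):
3 8 1
2 0 6
5 4 7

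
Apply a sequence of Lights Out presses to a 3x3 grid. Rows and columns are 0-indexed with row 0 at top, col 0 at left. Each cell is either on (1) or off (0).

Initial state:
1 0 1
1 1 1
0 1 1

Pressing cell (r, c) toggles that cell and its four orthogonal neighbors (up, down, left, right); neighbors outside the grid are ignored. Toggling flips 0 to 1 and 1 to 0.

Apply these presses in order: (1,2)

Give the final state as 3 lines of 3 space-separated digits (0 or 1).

Answer: 1 0 0
1 0 0
0 1 0

Derivation:
After press 1 at (1,2):
1 0 0
1 0 0
0 1 0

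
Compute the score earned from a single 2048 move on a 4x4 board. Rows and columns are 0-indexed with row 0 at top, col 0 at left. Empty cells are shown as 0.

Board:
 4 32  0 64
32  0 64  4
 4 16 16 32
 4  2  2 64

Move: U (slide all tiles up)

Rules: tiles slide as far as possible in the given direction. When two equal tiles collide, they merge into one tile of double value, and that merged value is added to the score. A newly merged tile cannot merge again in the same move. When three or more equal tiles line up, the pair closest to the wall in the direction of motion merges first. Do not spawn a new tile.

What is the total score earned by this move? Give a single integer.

Answer: 8

Derivation:
Slide up:
col 0: [4, 32, 4, 4] -> [4, 32, 8, 0]  score +8 (running 8)
col 1: [32, 0, 16, 2] -> [32, 16, 2, 0]  score +0 (running 8)
col 2: [0, 64, 16, 2] -> [64, 16, 2, 0]  score +0 (running 8)
col 3: [64, 4, 32, 64] -> [64, 4, 32, 64]  score +0 (running 8)
Board after move:
 4 32 64 64
32 16 16  4
 8  2  2 32
 0  0  0 64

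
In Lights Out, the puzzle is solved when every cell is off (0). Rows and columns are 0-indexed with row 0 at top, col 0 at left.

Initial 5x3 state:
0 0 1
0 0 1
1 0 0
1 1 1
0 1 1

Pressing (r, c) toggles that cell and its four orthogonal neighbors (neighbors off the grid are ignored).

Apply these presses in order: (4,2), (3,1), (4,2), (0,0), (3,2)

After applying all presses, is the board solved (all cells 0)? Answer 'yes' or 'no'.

Answer: no

Derivation:
After press 1 at (4,2):
0 0 1
0 0 1
1 0 0
1 1 0
0 0 0

After press 2 at (3,1):
0 0 1
0 0 1
1 1 0
0 0 1
0 1 0

After press 3 at (4,2):
0 0 1
0 0 1
1 1 0
0 0 0
0 0 1

After press 4 at (0,0):
1 1 1
1 0 1
1 1 0
0 0 0
0 0 1

After press 5 at (3,2):
1 1 1
1 0 1
1 1 1
0 1 1
0 0 0

Lights still on: 10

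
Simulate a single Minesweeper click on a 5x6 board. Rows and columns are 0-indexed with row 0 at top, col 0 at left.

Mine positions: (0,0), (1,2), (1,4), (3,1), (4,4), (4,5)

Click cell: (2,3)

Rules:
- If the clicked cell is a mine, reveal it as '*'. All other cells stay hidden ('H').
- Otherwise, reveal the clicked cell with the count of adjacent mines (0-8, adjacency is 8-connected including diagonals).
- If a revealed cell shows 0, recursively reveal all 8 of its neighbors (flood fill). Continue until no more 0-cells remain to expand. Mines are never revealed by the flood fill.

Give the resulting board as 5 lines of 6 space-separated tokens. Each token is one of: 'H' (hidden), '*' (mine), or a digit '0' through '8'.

H H H H H H
H H H H H H
H H H 2 H H
H H H H H H
H H H H H H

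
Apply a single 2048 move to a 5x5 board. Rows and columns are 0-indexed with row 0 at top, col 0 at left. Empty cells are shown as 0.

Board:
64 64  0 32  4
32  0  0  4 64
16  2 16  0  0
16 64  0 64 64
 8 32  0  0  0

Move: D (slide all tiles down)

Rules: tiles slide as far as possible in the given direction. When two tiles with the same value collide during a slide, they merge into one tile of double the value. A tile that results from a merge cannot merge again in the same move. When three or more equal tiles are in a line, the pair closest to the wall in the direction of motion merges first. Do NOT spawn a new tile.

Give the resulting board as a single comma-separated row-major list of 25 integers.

Answer: 0, 0, 0, 0, 0, 64, 64, 0, 0, 0, 32, 2, 0, 32, 0, 32, 64, 0, 4, 4, 8, 32, 16, 64, 128

Derivation:
Slide down:
col 0: [64, 32, 16, 16, 8] -> [0, 64, 32, 32, 8]
col 1: [64, 0, 2, 64, 32] -> [0, 64, 2, 64, 32]
col 2: [0, 0, 16, 0, 0] -> [0, 0, 0, 0, 16]
col 3: [32, 4, 0, 64, 0] -> [0, 0, 32, 4, 64]
col 4: [4, 64, 0, 64, 0] -> [0, 0, 0, 4, 128]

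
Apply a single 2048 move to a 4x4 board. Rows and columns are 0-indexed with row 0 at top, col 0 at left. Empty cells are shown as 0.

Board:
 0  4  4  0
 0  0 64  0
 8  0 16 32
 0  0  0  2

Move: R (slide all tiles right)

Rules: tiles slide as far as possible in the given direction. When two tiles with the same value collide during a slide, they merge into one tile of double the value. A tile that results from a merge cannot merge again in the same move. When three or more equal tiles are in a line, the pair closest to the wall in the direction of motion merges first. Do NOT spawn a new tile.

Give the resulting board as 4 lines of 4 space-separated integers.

Slide right:
row 0: [0, 4, 4, 0] -> [0, 0, 0, 8]
row 1: [0, 0, 64, 0] -> [0, 0, 0, 64]
row 2: [8, 0, 16, 32] -> [0, 8, 16, 32]
row 3: [0, 0, 0, 2] -> [0, 0, 0, 2]

Answer:  0  0  0  8
 0  0  0 64
 0  8 16 32
 0  0  0  2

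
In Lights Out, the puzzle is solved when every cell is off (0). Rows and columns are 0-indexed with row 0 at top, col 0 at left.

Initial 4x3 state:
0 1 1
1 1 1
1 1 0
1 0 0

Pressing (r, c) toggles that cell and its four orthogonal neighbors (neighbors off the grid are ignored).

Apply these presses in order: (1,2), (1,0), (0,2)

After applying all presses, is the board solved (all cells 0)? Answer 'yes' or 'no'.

Answer: no

Derivation:
After press 1 at (1,2):
0 1 0
1 0 0
1 1 1
1 0 0

After press 2 at (1,0):
1 1 0
0 1 0
0 1 1
1 0 0

After press 3 at (0,2):
1 0 1
0 1 1
0 1 1
1 0 0

Lights still on: 7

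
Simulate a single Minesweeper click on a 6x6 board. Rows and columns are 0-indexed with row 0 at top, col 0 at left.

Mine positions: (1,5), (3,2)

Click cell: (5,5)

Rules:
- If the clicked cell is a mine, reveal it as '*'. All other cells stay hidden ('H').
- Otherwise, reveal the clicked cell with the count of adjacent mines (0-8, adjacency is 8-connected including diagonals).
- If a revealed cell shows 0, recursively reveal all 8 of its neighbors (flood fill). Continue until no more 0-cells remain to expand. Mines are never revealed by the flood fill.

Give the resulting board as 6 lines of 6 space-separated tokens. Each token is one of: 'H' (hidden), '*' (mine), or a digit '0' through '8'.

0 0 0 0 1 H
0 0 0 0 1 H
0 1 1 1 1 1
0 1 H 1 0 0
0 1 1 1 0 0
0 0 0 0 0 0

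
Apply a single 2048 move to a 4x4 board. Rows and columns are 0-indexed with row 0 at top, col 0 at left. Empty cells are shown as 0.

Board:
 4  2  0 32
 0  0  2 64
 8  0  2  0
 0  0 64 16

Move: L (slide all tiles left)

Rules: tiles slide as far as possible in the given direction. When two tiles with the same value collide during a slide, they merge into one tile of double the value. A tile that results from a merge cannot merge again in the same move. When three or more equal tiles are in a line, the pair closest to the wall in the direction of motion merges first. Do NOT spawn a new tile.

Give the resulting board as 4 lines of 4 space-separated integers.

Answer:  4  2 32  0
 2 64  0  0
 8  2  0  0
64 16  0  0

Derivation:
Slide left:
row 0: [4, 2, 0, 32] -> [4, 2, 32, 0]
row 1: [0, 0, 2, 64] -> [2, 64, 0, 0]
row 2: [8, 0, 2, 0] -> [8, 2, 0, 0]
row 3: [0, 0, 64, 16] -> [64, 16, 0, 0]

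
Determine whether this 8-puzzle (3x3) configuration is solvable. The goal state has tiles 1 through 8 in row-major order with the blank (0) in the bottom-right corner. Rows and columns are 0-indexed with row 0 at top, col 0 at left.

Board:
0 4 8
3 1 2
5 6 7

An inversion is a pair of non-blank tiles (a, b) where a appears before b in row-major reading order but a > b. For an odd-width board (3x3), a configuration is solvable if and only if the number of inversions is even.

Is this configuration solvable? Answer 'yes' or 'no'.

Answer: no

Derivation:
Inversions (pairs i<j in row-major order where tile[i] > tile[j] > 0): 11
11 is odd, so the puzzle is not solvable.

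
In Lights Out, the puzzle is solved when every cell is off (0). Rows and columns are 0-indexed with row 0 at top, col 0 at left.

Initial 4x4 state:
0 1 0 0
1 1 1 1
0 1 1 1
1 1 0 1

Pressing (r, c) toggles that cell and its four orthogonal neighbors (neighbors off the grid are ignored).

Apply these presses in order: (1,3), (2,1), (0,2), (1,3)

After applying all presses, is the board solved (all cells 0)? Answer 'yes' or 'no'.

Answer: no

Derivation:
After press 1 at (1,3):
0 1 0 1
1 1 0 0
0 1 1 0
1 1 0 1

After press 2 at (2,1):
0 1 0 1
1 0 0 0
1 0 0 0
1 0 0 1

After press 3 at (0,2):
0 0 1 0
1 0 1 0
1 0 0 0
1 0 0 1

After press 4 at (1,3):
0 0 1 1
1 0 0 1
1 0 0 1
1 0 0 1

Lights still on: 8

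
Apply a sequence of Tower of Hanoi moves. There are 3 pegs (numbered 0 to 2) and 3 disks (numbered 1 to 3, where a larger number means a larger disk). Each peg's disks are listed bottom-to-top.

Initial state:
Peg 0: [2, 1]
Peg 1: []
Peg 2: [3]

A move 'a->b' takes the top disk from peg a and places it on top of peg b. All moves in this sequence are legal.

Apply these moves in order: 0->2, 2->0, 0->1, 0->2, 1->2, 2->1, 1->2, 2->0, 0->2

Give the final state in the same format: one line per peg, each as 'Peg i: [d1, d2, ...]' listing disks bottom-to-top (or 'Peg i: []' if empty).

After move 1 (0->2):
Peg 0: [2]
Peg 1: []
Peg 2: [3, 1]

After move 2 (2->0):
Peg 0: [2, 1]
Peg 1: []
Peg 2: [3]

After move 3 (0->1):
Peg 0: [2]
Peg 1: [1]
Peg 2: [3]

After move 4 (0->2):
Peg 0: []
Peg 1: [1]
Peg 2: [3, 2]

After move 5 (1->2):
Peg 0: []
Peg 1: []
Peg 2: [3, 2, 1]

After move 6 (2->1):
Peg 0: []
Peg 1: [1]
Peg 2: [3, 2]

After move 7 (1->2):
Peg 0: []
Peg 1: []
Peg 2: [3, 2, 1]

After move 8 (2->0):
Peg 0: [1]
Peg 1: []
Peg 2: [3, 2]

After move 9 (0->2):
Peg 0: []
Peg 1: []
Peg 2: [3, 2, 1]

Answer: Peg 0: []
Peg 1: []
Peg 2: [3, 2, 1]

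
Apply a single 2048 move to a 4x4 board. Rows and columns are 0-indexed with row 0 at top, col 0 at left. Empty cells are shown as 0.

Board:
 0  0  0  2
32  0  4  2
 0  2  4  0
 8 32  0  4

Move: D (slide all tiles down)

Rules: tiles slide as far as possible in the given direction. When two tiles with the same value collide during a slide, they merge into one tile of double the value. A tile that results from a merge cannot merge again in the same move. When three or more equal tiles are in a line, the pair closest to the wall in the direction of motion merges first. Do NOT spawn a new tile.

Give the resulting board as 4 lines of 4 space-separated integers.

Answer:  0  0  0  0
 0  0  0  0
32  2  0  4
 8 32  8  4

Derivation:
Slide down:
col 0: [0, 32, 0, 8] -> [0, 0, 32, 8]
col 1: [0, 0, 2, 32] -> [0, 0, 2, 32]
col 2: [0, 4, 4, 0] -> [0, 0, 0, 8]
col 3: [2, 2, 0, 4] -> [0, 0, 4, 4]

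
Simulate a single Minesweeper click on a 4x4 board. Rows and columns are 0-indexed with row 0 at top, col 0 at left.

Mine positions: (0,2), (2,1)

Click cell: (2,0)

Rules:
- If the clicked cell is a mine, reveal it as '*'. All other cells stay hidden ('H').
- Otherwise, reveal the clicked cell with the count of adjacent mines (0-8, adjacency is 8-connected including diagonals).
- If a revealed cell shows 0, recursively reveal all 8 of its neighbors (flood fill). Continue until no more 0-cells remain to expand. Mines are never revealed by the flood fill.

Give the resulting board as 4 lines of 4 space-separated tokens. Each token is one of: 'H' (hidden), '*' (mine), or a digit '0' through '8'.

H H H H
H H H H
1 H H H
H H H H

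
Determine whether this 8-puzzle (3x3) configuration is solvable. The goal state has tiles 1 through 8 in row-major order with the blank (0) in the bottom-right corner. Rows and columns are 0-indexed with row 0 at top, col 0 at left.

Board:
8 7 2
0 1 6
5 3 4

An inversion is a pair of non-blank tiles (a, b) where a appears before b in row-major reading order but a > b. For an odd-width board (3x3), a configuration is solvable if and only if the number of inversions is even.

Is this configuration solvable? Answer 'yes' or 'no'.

Inversions (pairs i<j in row-major order where tile[i] > tile[j] > 0): 19
19 is odd, so the puzzle is not solvable.

Answer: no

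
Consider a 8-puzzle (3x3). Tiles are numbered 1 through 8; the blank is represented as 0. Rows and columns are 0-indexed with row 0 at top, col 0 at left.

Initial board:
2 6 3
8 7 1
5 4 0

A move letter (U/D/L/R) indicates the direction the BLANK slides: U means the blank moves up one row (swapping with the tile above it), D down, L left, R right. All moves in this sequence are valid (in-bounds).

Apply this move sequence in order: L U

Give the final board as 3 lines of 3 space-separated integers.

Answer: 2 6 3
8 0 1
5 7 4

Derivation:
After move 1 (L):
2 6 3
8 7 1
5 0 4

After move 2 (U):
2 6 3
8 0 1
5 7 4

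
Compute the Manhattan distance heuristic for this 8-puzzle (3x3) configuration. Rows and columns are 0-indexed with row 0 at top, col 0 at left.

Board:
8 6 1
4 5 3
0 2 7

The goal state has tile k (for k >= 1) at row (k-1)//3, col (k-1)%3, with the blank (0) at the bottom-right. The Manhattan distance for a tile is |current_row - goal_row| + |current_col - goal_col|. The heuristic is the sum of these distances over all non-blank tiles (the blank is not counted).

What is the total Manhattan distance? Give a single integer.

Answer: 12

Derivation:
Tile 8: at (0,0), goal (2,1), distance |0-2|+|0-1| = 3
Tile 6: at (0,1), goal (1,2), distance |0-1|+|1-2| = 2
Tile 1: at (0,2), goal (0,0), distance |0-0|+|2-0| = 2
Tile 4: at (1,0), goal (1,0), distance |1-1|+|0-0| = 0
Tile 5: at (1,1), goal (1,1), distance |1-1|+|1-1| = 0
Tile 3: at (1,2), goal (0,2), distance |1-0|+|2-2| = 1
Tile 2: at (2,1), goal (0,1), distance |2-0|+|1-1| = 2
Tile 7: at (2,2), goal (2,0), distance |2-2|+|2-0| = 2
Sum: 3 + 2 + 2 + 0 + 0 + 1 + 2 + 2 = 12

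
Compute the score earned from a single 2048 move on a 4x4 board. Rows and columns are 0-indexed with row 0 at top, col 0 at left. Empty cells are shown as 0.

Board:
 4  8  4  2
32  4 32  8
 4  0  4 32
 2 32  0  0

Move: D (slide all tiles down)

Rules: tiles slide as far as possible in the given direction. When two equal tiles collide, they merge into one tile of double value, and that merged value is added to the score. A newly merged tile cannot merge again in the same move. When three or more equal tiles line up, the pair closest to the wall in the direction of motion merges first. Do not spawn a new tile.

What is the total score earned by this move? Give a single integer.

Answer: 0

Derivation:
Slide down:
col 0: [4, 32, 4, 2] -> [4, 32, 4, 2]  score +0 (running 0)
col 1: [8, 4, 0, 32] -> [0, 8, 4, 32]  score +0 (running 0)
col 2: [4, 32, 4, 0] -> [0, 4, 32, 4]  score +0 (running 0)
col 3: [2, 8, 32, 0] -> [0, 2, 8, 32]  score +0 (running 0)
Board after move:
 4  0  0  0
32  8  4  2
 4  4 32  8
 2 32  4 32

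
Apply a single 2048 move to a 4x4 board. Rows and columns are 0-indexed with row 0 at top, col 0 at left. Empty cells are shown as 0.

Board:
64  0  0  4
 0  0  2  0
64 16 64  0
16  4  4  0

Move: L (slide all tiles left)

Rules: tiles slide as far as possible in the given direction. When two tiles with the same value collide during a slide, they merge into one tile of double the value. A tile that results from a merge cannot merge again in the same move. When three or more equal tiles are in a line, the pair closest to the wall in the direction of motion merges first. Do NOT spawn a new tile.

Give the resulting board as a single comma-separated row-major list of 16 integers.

Slide left:
row 0: [64, 0, 0, 4] -> [64, 4, 0, 0]
row 1: [0, 0, 2, 0] -> [2, 0, 0, 0]
row 2: [64, 16, 64, 0] -> [64, 16, 64, 0]
row 3: [16, 4, 4, 0] -> [16, 8, 0, 0]

Answer: 64, 4, 0, 0, 2, 0, 0, 0, 64, 16, 64, 0, 16, 8, 0, 0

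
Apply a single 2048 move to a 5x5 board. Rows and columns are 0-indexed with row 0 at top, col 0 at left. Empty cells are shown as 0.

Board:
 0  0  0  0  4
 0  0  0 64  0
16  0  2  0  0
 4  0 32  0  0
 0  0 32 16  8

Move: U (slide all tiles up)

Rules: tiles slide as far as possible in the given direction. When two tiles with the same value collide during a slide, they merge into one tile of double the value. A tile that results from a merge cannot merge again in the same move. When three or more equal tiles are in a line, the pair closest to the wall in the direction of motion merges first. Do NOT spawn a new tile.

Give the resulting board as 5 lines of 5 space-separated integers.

Slide up:
col 0: [0, 0, 16, 4, 0] -> [16, 4, 0, 0, 0]
col 1: [0, 0, 0, 0, 0] -> [0, 0, 0, 0, 0]
col 2: [0, 0, 2, 32, 32] -> [2, 64, 0, 0, 0]
col 3: [0, 64, 0, 0, 16] -> [64, 16, 0, 0, 0]
col 4: [4, 0, 0, 0, 8] -> [4, 8, 0, 0, 0]

Answer: 16  0  2 64  4
 4  0 64 16  8
 0  0  0  0  0
 0  0  0  0  0
 0  0  0  0  0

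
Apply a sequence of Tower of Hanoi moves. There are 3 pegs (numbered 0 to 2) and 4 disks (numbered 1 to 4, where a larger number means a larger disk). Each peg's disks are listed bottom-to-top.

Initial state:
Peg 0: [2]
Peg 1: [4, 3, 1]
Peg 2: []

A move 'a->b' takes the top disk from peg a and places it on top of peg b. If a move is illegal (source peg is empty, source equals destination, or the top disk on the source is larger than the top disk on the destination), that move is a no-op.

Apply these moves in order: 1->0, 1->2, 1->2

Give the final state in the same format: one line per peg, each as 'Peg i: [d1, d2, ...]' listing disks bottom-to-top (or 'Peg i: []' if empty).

After move 1 (1->0):
Peg 0: [2, 1]
Peg 1: [4, 3]
Peg 2: []

After move 2 (1->2):
Peg 0: [2, 1]
Peg 1: [4]
Peg 2: [3]

After move 3 (1->2):
Peg 0: [2, 1]
Peg 1: [4]
Peg 2: [3]

Answer: Peg 0: [2, 1]
Peg 1: [4]
Peg 2: [3]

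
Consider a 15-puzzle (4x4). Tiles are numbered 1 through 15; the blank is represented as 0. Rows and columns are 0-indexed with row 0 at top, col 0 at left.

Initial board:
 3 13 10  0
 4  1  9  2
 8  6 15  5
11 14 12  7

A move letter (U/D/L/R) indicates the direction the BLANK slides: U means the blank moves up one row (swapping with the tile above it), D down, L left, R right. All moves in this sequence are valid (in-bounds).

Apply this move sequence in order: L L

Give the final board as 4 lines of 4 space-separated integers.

After move 1 (L):
 3 13  0 10
 4  1  9  2
 8  6 15  5
11 14 12  7

After move 2 (L):
 3  0 13 10
 4  1  9  2
 8  6 15  5
11 14 12  7

Answer:  3  0 13 10
 4  1  9  2
 8  6 15  5
11 14 12  7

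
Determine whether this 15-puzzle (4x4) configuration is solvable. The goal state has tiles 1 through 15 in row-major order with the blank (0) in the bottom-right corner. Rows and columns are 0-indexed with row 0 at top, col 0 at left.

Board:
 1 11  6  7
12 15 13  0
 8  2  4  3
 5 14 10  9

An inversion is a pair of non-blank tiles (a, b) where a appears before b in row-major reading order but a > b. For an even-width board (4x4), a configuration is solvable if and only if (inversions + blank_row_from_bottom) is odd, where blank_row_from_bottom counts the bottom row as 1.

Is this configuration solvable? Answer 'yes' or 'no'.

Inversions: 48
Blank is in row 1 (0-indexed from top), which is row 3 counting from the bottom (bottom = 1).
48 + 3 = 51, which is odd, so the puzzle is solvable.

Answer: yes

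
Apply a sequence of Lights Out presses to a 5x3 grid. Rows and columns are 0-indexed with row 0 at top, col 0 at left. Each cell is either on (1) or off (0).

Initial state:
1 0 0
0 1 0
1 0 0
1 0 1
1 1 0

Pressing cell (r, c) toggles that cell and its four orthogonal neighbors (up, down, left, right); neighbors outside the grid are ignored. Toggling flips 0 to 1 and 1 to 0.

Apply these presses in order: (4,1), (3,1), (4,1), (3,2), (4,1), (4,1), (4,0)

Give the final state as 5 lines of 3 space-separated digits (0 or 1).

Answer: 1 0 0
0 1 0
1 1 1
1 0 1
0 1 1

Derivation:
After press 1 at (4,1):
1 0 0
0 1 0
1 0 0
1 1 1
0 0 1

After press 2 at (3,1):
1 0 0
0 1 0
1 1 0
0 0 0
0 1 1

After press 3 at (4,1):
1 0 0
0 1 0
1 1 0
0 1 0
1 0 0

After press 4 at (3,2):
1 0 0
0 1 0
1 1 1
0 0 1
1 0 1

After press 5 at (4,1):
1 0 0
0 1 0
1 1 1
0 1 1
0 1 0

After press 6 at (4,1):
1 0 0
0 1 0
1 1 1
0 0 1
1 0 1

After press 7 at (4,0):
1 0 0
0 1 0
1 1 1
1 0 1
0 1 1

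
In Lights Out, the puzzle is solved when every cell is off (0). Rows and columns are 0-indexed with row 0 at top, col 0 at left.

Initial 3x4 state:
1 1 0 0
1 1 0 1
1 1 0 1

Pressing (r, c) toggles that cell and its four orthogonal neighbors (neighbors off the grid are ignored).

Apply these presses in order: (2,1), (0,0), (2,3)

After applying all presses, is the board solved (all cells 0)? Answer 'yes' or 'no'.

Answer: yes

Derivation:
After press 1 at (2,1):
1 1 0 0
1 0 0 1
0 0 1 1

After press 2 at (0,0):
0 0 0 0
0 0 0 1
0 0 1 1

After press 3 at (2,3):
0 0 0 0
0 0 0 0
0 0 0 0

Lights still on: 0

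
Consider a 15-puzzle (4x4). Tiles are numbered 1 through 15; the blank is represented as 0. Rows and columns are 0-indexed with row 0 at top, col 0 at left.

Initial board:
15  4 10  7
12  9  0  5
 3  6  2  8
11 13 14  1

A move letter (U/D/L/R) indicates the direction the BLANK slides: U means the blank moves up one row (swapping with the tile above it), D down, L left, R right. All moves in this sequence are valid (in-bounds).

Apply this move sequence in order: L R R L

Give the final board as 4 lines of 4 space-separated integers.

After move 1 (L):
15  4 10  7
12  0  9  5
 3  6  2  8
11 13 14  1

After move 2 (R):
15  4 10  7
12  9  0  5
 3  6  2  8
11 13 14  1

After move 3 (R):
15  4 10  7
12  9  5  0
 3  6  2  8
11 13 14  1

After move 4 (L):
15  4 10  7
12  9  0  5
 3  6  2  8
11 13 14  1

Answer: 15  4 10  7
12  9  0  5
 3  6  2  8
11 13 14  1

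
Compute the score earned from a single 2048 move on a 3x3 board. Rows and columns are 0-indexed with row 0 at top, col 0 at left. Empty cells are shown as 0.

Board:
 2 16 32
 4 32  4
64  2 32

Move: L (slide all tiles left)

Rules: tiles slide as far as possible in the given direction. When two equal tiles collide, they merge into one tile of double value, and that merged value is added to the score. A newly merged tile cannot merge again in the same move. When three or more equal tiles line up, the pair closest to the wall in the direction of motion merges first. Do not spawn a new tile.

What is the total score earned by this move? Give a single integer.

Answer: 0

Derivation:
Slide left:
row 0: [2, 16, 32] -> [2, 16, 32]  score +0 (running 0)
row 1: [4, 32, 4] -> [4, 32, 4]  score +0 (running 0)
row 2: [64, 2, 32] -> [64, 2, 32]  score +0 (running 0)
Board after move:
 2 16 32
 4 32  4
64  2 32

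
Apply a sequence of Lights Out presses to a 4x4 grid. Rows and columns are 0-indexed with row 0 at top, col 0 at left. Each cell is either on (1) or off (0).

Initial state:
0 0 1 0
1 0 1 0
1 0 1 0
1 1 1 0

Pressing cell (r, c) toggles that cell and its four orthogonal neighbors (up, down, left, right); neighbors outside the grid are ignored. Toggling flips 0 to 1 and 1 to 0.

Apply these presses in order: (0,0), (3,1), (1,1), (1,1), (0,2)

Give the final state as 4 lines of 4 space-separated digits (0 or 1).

After press 1 at (0,0):
1 1 1 0
0 0 1 0
1 0 1 0
1 1 1 0

After press 2 at (3,1):
1 1 1 0
0 0 1 0
1 1 1 0
0 0 0 0

After press 3 at (1,1):
1 0 1 0
1 1 0 0
1 0 1 0
0 0 0 0

After press 4 at (1,1):
1 1 1 0
0 0 1 0
1 1 1 0
0 0 0 0

After press 5 at (0,2):
1 0 0 1
0 0 0 0
1 1 1 0
0 0 0 0

Answer: 1 0 0 1
0 0 0 0
1 1 1 0
0 0 0 0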